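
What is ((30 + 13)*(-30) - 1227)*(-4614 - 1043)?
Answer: 14238669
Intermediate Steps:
((30 + 13)*(-30) - 1227)*(-4614 - 1043) = (43*(-30) - 1227)*(-5657) = (-1290 - 1227)*(-5657) = -2517*(-5657) = 14238669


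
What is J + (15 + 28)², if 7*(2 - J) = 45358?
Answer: -32401/7 ≈ -4628.7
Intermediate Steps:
J = -45344/7 (J = 2 - ⅐*45358 = 2 - 45358/7 = -45344/7 ≈ -6477.7)
J + (15 + 28)² = -45344/7 + (15 + 28)² = -45344/7 + 43² = -45344/7 + 1849 = -32401/7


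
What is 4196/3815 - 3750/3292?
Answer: -246509/6279490 ≈ -0.039256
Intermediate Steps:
4196/3815 - 3750/3292 = 4196*(1/3815) - 3750*1/3292 = 4196/3815 - 1875/1646 = -246509/6279490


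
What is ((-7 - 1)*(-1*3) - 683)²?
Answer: 434281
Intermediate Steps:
((-7 - 1)*(-1*3) - 683)² = (-8*(-3) - 683)² = (24 - 683)² = (-659)² = 434281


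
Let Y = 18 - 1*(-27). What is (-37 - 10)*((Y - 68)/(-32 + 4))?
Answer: -1081/28 ≈ -38.607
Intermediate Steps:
Y = 45 (Y = 18 + 27 = 45)
(-37 - 10)*((Y - 68)/(-32 + 4)) = (-37 - 10)*((45 - 68)/(-32 + 4)) = -(-1081)/(-28) = -(-1081)*(-1)/28 = -47*23/28 = -1081/28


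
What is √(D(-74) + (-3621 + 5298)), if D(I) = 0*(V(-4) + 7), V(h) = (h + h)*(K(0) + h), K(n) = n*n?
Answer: √1677 ≈ 40.951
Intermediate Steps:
K(n) = n²
V(h) = 2*h² (V(h) = (h + h)*(0² + h) = (2*h)*(0 + h) = (2*h)*h = 2*h²)
D(I) = 0 (D(I) = 0*(2*(-4)² + 7) = 0*(2*16 + 7) = 0*(32 + 7) = 0*39 = 0)
√(D(-74) + (-3621 + 5298)) = √(0 + (-3621 + 5298)) = √(0 + 1677) = √1677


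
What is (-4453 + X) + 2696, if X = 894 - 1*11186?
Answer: -12049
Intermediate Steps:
X = -10292 (X = 894 - 11186 = -10292)
(-4453 + X) + 2696 = (-4453 - 10292) + 2696 = -14745 + 2696 = -12049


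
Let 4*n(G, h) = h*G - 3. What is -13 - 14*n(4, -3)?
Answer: 79/2 ≈ 39.500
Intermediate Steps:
n(G, h) = -¾ + G*h/4 (n(G, h) = (h*G - 3)/4 = (G*h - 3)/4 = (-3 + G*h)/4 = -¾ + G*h/4)
-13 - 14*n(4, -3) = -13 - 14*(-¾ + (¼)*4*(-3)) = -13 - 14*(-¾ - 3) = -13 - 14*(-15/4) = -13 + 105/2 = 79/2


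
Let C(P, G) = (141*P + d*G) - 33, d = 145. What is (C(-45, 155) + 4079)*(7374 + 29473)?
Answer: 743425072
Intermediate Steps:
C(P, G) = -33 + 141*P + 145*G (C(P, G) = (141*P + 145*G) - 33 = -33 + 141*P + 145*G)
(C(-45, 155) + 4079)*(7374 + 29473) = ((-33 + 141*(-45) + 145*155) + 4079)*(7374 + 29473) = ((-33 - 6345 + 22475) + 4079)*36847 = (16097 + 4079)*36847 = 20176*36847 = 743425072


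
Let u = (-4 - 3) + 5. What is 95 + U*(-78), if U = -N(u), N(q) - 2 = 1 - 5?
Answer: -61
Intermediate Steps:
u = -2 (u = -7 + 5 = -2)
N(q) = -2 (N(q) = 2 + (1 - 5) = 2 - 4 = -2)
U = 2 (U = -1*(-2) = 2)
95 + U*(-78) = 95 + 2*(-78) = 95 - 156 = -61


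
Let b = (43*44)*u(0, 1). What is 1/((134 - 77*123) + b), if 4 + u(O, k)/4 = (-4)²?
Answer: 1/81479 ≈ 1.2273e-5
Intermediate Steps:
u(O, k) = 48 (u(O, k) = -16 + 4*(-4)² = -16 + 4*16 = -16 + 64 = 48)
b = 90816 (b = (43*44)*48 = 1892*48 = 90816)
1/((134 - 77*123) + b) = 1/((134 - 77*123) + 90816) = 1/((134 - 9471) + 90816) = 1/(-9337 + 90816) = 1/81479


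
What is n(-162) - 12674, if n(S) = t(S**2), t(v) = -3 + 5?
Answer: -12672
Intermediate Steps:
t(v) = 2
n(S) = 2
n(-162) - 12674 = 2 - 12674 = -12672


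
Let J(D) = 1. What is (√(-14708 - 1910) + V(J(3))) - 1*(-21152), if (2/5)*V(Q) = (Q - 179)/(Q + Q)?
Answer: 41859/2 + I*√16618 ≈ 20930.0 + 128.91*I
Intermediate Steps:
V(Q) = 5*(-179 + Q)/(4*Q) (V(Q) = 5*((Q - 179)/(Q + Q))/2 = 5*((-179 + Q)/((2*Q)))/2 = 5*((-179 + Q)*(1/(2*Q)))/2 = 5*((-179 + Q)/(2*Q))/2 = 5*(-179 + Q)/(4*Q))
(√(-14708 - 1910) + V(J(3))) - 1*(-21152) = (√(-14708 - 1910) + (5/4)*(-179 + 1)/1) - 1*(-21152) = (√(-16618) + (5/4)*1*(-178)) + 21152 = (I*√16618 - 445/2) + 21152 = (-445/2 + I*√16618) + 21152 = 41859/2 + I*√16618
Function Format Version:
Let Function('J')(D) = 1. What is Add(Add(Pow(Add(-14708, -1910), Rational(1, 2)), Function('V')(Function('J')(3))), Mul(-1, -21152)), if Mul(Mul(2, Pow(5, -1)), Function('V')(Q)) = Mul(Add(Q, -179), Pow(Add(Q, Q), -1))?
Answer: Add(Rational(41859, 2), Mul(I, Pow(16618, Rational(1, 2)))) ≈ Add(20930., Mul(128.91, I))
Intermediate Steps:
Function('V')(Q) = Mul(Rational(5, 4), Pow(Q, -1), Add(-179, Q)) (Function('V')(Q) = Mul(Rational(5, 2), Mul(Add(Q, -179), Pow(Add(Q, Q), -1))) = Mul(Rational(5, 2), Mul(Add(-179, Q), Pow(Mul(2, Q), -1))) = Mul(Rational(5, 2), Mul(Add(-179, Q), Mul(Rational(1, 2), Pow(Q, -1)))) = Mul(Rational(5, 2), Mul(Rational(1, 2), Pow(Q, -1), Add(-179, Q))) = Mul(Rational(5, 4), Pow(Q, -1), Add(-179, Q)))
Add(Add(Pow(Add(-14708, -1910), Rational(1, 2)), Function('V')(Function('J')(3))), Mul(-1, -21152)) = Add(Add(Pow(Add(-14708, -1910), Rational(1, 2)), Mul(Rational(5, 4), Pow(1, -1), Add(-179, 1))), Mul(-1, -21152)) = Add(Add(Pow(-16618, Rational(1, 2)), Mul(Rational(5, 4), 1, -178)), 21152) = Add(Add(Mul(I, Pow(16618, Rational(1, 2))), Rational(-445, 2)), 21152) = Add(Add(Rational(-445, 2), Mul(I, Pow(16618, Rational(1, 2)))), 21152) = Add(Rational(41859, 2), Mul(I, Pow(16618, Rational(1, 2))))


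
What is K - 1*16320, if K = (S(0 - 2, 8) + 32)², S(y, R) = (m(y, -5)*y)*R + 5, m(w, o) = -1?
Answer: -13511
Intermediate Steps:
S(y, R) = 5 - R*y (S(y, R) = (-y)*R + 5 = -R*y + 5 = 5 - R*y)
K = 2809 (K = ((5 - 1*8*(0 - 2)) + 32)² = ((5 - 1*8*(-2)) + 32)² = ((5 + 16) + 32)² = (21 + 32)² = 53² = 2809)
K - 1*16320 = 2809 - 1*16320 = 2809 - 16320 = -13511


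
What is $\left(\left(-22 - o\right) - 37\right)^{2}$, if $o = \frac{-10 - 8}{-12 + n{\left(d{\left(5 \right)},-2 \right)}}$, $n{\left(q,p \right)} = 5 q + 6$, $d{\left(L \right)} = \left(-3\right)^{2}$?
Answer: $\frac{579121}{169} \approx 3426.8$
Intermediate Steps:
$d{\left(L \right)} = 9$
$n{\left(q,p \right)} = 6 + 5 q$
$o = - \frac{6}{13}$ ($o = \frac{-10 - 8}{-12 + \left(6 + 5 \cdot 9\right)} = - \frac{18}{-12 + \left(6 + 45\right)} = - \frac{18}{-12 + 51} = - \frac{18}{39} = \left(-18\right) \frac{1}{39} = - \frac{6}{13} \approx -0.46154$)
$\left(\left(-22 - o\right) - 37\right)^{2} = \left(\left(-22 - - \frac{6}{13}\right) - 37\right)^{2} = \left(\left(-22 + \frac{6}{13}\right) - 37\right)^{2} = \left(- \frac{280}{13} - 37\right)^{2} = \left(- \frac{761}{13}\right)^{2} = \frac{579121}{169}$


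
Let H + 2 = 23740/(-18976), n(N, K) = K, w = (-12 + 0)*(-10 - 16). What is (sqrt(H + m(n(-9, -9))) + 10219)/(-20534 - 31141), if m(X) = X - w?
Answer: -10219/51675 - I*sqrt(1824360942)/122573100 ≈ -0.19776 - 0.00034847*I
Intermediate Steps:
w = 312 (w = -12*(-26) = 312)
m(X) = -312 + X (m(X) = X - 1*312 = X - 312 = -312 + X)
H = -15423/4744 (H = -2 + 23740/(-18976) = -2 + 23740*(-1/18976) = -2 - 5935/4744 = -15423/4744 ≈ -3.2511)
(sqrt(H + m(n(-9, -9))) + 10219)/(-20534 - 31141) = (sqrt(-15423/4744 + (-312 - 9)) + 10219)/(-20534 - 31141) = (sqrt(-15423/4744 - 321) + 10219)/(-51675) = (sqrt(-1538247/4744) + 10219)*(-1/51675) = (I*sqrt(1824360942)/2372 + 10219)*(-1/51675) = (10219 + I*sqrt(1824360942)/2372)*(-1/51675) = -10219/51675 - I*sqrt(1824360942)/122573100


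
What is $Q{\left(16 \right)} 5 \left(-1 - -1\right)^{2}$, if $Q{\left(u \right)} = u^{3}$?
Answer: $0$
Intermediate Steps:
$Q{\left(16 \right)} 5 \left(-1 - -1\right)^{2} = 16^{3} \cdot 5 \left(-1 - -1\right)^{2} = 4096 \cdot 5 \left(-1 + \left(-1 + 2\right)\right)^{2} = 4096 \cdot 5 \left(-1 + 1\right)^{2} = 4096 \cdot 5 \cdot 0^{2} = 4096 \cdot 5 \cdot 0 = 4096 \cdot 0 = 0$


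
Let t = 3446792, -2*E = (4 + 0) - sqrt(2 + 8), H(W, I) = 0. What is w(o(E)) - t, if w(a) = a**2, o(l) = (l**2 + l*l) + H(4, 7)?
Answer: -3446463 - 104*sqrt(10) ≈ -3.4468e+6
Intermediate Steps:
E = -2 + sqrt(10)/2 (E = -((4 + 0) - sqrt(2 + 8))/2 = -(4 - sqrt(10))/2 = -2 + sqrt(10)/2 ≈ -0.41886)
o(l) = 2*l**2 (o(l) = (l**2 + l*l) + 0 = (l**2 + l**2) + 0 = 2*l**2 + 0 = 2*l**2)
w(o(E)) - t = (2*(-2 + sqrt(10)/2)**2)**2 - 1*3446792 = 4*(-2 + sqrt(10)/2)**4 - 3446792 = -3446792 + 4*(-2 + sqrt(10)/2)**4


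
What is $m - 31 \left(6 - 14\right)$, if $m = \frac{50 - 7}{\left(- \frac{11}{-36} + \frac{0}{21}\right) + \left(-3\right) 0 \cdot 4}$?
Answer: $\frac{4276}{11} \approx 388.73$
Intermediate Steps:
$m = \frac{1548}{11}$ ($m = \frac{43}{\left(\left(-11\right) \left(- \frac{1}{36}\right) + 0 \cdot \frac{1}{21}\right) + 0 \cdot 4} = \frac{43}{\left(\frac{11}{36} + 0\right) + 0} = \frac{43}{\frac{11}{36} + 0} = \frac{43}{\frac{11}{36}} = 43 \cdot \frac{36}{11} = \frac{1548}{11} \approx 140.73$)
$m - 31 \left(6 - 14\right) = \frac{1548}{11} - 31 \left(6 - 14\right) = \frac{1548}{11} - -248 = \frac{1548}{11} + 248 = \frac{4276}{11}$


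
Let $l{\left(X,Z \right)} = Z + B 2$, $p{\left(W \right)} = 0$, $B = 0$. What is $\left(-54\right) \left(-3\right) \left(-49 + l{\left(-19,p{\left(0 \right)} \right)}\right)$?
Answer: $-7938$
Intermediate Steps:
$l{\left(X,Z \right)} = Z$ ($l{\left(X,Z \right)} = Z + 0 \cdot 2 = Z + 0 = Z$)
$\left(-54\right) \left(-3\right) \left(-49 + l{\left(-19,p{\left(0 \right)} \right)}\right) = \left(-54\right) \left(-3\right) \left(-49 + 0\right) = 162 \left(-49\right) = -7938$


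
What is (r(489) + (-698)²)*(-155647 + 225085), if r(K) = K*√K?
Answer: 33830471352 + 33955182*√489 ≈ 3.4581e+10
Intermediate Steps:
r(K) = K^(3/2)
(r(489) + (-698)²)*(-155647 + 225085) = (489^(3/2) + (-698)²)*(-155647 + 225085) = (489*√489 + 487204)*69438 = (487204 + 489*√489)*69438 = 33830471352 + 33955182*√489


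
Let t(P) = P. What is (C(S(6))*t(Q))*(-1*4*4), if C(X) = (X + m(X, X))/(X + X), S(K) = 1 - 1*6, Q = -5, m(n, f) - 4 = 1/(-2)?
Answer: 12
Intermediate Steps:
m(n, f) = 7/2 (m(n, f) = 4 + 1/(-2) = 4 - ½ = 7/2)
S(K) = -5 (S(K) = 1 - 6 = -5)
C(X) = (7/2 + X)/(2*X) (C(X) = (X + 7/2)/(X + X) = (7/2 + X)/((2*X)) = (7/2 + X)*(1/(2*X)) = (7/2 + X)/(2*X))
(C(S(6))*t(Q))*(-1*4*4) = (((¼)*(7 + 2*(-5))/(-5))*(-5))*(-1*4*4) = (((¼)*(-⅕)*(7 - 10))*(-5))*(-4*4) = (((¼)*(-⅕)*(-3))*(-5))*(-16) = ((3/20)*(-5))*(-16) = -¾*(-16) = 12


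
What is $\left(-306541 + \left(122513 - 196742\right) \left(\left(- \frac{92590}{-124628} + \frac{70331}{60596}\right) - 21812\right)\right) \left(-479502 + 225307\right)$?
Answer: $- \frac{776811328357560955843345}{1887989572} \approx -4.1145 \cdot 10^{14}$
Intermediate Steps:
$\left(-306541 + \left(122513 - 196742\right) \left(\left(- \frac{92590}{-124628} + \frac{70331}{60596}\right) - 21812\right)\right) \left(-479502 + 225307\right) = \left(-306541 - 74229 \left(\left(\left(-92590\right) \left(- \frac{1}{124628}\right) + 70331 \cdot \frac{1}{60596}\right) - 21812\right)\right) \left(-254195\right) = \left(-306541 - 74229 \left(\left(\frac{46295}{62314} + \frac{70331}{60596}\right) - 21812\right)\right) \left(-254195\right) = \left(-306541 - 74229 \left(\frac{3593948877}{1887989572} - 21812\right)\right) \left(-254195\right) = \left(-306541 - - \frac{3056544946795827423}{1887989572}\right) \left(-254195\right) = \left(-306541 + \frac{3056544946795827423}{1887989572}\right) \left(-254195\right) = \frac{3055966200584436971}{1887989572} \left(-254195\right) = - \frac{776811328357560955843345}{1887989572}$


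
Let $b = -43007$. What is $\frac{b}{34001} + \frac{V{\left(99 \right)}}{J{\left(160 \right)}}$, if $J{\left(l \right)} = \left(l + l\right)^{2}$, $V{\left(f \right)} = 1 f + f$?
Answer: $- \frac{2198592301}{1740851200} \approx -1.2629$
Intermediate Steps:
$V{\left(f \right)} = 2 f$ ($V{\left(f \right)} = f + f = 2 f$)
$J{\left(l \right)} = 4 l^{2}$ ($J{\left(l \right)} = \left(2 l\right)^{2} = 4 l^{2}$)
$\frac{b}{34001} + \frac{V{\left(99 \right)}}{J{\left(160 \right)}} = - \frac{43007}{34001} + \frac{2 \cdot 99}{4 \cdot 160^{2}} = \left(-43007\right) \frac{1}{34001} + \frac{198}{4 \cdot 25600} = - \frac{43007}{34001} + \frac{198}{102400} = - \frac{43007}{34001} + 198 \cdot \frac{1}{102400} = - \frac{43007}{34001} + \frac{99}{51200} = - \frac{2198592301}{1740851200}$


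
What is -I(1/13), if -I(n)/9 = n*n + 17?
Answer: 25866/169 ≈ 153.05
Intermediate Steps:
I(n) = -153 - 9*n**2 (I(n) = -9*(n*n + 17) = -9*(n**2 + 17) = -9*(17 + n**2) = -153 - 9*n**2)
-I(1/13) = -(-153 - 9*(1/13)**2) = -(-153 - 9*1/169) = -(-153 - 9/169) = -1*(-25866/169) = 25866/169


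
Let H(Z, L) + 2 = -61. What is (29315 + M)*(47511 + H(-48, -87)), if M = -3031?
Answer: 1247123232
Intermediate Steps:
H(Z, L) = -63 (H(Z, L) = -2 - 61 = -63)
(29315 + M)*(47511 + H(-48, -87)) = (29315 - 3031)*(47511 - 63) = 26284*47448 = 1247123232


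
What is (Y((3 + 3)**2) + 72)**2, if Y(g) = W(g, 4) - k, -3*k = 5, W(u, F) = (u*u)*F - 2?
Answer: 248598289/9 ≈ 2.7622e+7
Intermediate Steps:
W(u, F) = -2 + F*u**2 (W(u, F) = u**2*F - 2 = F*u**2 - 2 = -2 + F*u**2)
k = -5/3 (k = -1/3*5 = -5/3 ≈ -1.6667)
Y(g) = -1/3 + 4*g**2 (Y(g) = (-2 + 4*g**2) - 1*(-5/3) = (-2 + 4*g**2) + 5/3 = -1/3 + 4*g**2)
(Y((3 + 3)**2) + 72)**2 = ((-1/3 + 4*((3 + 3)**2)**2) + 72)**2 = ((-1/3 + 4*(6**2)**2) + 72)**2 = ((-1/3 + 4*36**2) + 72)**2 = ((-1/3 + 4*1296) + 72)**2 = ((-1/3 + 5184) + 72)**2 = (15551/3 + 72)**2 = (15767/3)**2 = 248598289/9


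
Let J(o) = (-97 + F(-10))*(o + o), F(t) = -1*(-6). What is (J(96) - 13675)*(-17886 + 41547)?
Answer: -736969167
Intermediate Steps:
F(t) = 6
J(o) = -182*o (J(o) = (-97 + 6)*(o + o) = -182*o)
(J(96) - 13675)*(-17886 + 41547) = (-182*96 - 13675)*(-17886 + 41547) = (-17472 - 13675)*23661 = -31147*23661 = -736969167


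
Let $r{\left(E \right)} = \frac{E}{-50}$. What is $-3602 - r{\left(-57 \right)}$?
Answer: $- \frac{180157}{50} \approx -3603.1$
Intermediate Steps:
$r{\left(E \right)} = - \frac{E}{50}$ ($r{\left(E \right)} = E \left(- \frac{1}{50}\right) = - \frac{E}{50}$)
$-3602 - r{\left(-57 \right)} = -3602 - \left(- \frac{1}{50}\right) \left(-57\right) = -3602 - \frac{57}{50} = - \frac{180157}{50}$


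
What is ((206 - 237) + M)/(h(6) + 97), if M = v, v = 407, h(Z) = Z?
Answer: 376/103 ≈ 3.6505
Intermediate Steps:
M = 407
((206 - 237) + M)/(h(6) + 97) = ((206 - 237) + 407)/(6 + 97) = (-31 + 407)/103 = 376*(1/103) = 376/103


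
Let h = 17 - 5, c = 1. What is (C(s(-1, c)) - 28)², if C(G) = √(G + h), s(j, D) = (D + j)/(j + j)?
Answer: 796 - 112*√3 ≈ 602.01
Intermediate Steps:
s(j, D) = (D + j)/(2*j) (s(j, D) = (D + j)/((2*j)) = (D + j)*(1/(2*j)) = (D + j)/(2*j))
h = 12
C(G) = √(12 + G) (C(G) = √(G + 12) = √(12 + G))
(C(s(-1, c)) - 28)² = (√(12 + (½)*(1 - 1)/(-1)) - 28)² = (√(12 + (½)*(-1)*0) - 28)² = (√(12 + 0) - 28)² = (√12 - 28)² = (2*√3 - 28)² = (-28 + 2*√3)²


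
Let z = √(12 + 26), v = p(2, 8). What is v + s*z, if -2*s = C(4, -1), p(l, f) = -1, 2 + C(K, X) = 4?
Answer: -1 - √38 ≈ -7.1644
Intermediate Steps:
C(K, X) = 2 (C(K, X) = -2 + 4 = 2)
s = -1 (s = -½*2 = -1)
v = -1
z = √38 ≈ 6.1644
v + s*z = -1 - √38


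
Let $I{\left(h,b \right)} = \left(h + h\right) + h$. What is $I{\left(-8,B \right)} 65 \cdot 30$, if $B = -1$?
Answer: $-46800$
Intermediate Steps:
$I{\left(h,b \right)} = 3 h$ ($I{\left(h,b \right)} = 2 h + h = 3 h$)
$I{\left(-8,B \right)} 65 \cdot 30 = 3 \left(-8\right) 65 \cdot 30 = \left(-24\right) 65 \cdot 30 = \left(-1560\right) 30 = -46800$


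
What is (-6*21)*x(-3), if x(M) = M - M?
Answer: 0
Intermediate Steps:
x(M) = 0
(-6*21)*x(-3) = -6*21*0 = -126*0 = 0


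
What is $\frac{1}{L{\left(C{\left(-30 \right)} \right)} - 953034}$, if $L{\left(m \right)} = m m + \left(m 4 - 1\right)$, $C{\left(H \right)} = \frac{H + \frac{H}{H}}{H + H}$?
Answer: $- \frac{3600}{3430918199} \approx -1.0493 \cdot 10^{-6}$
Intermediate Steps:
$C{\left(H \right)} = \frac{1 + H}{2 H}$ ($C{\left(H \right)} = \frac{H + 1}{2 H} = \left(1 + H\right) \frac{1}{2 H} = \frac{1 + H}{2 H}$)
$L{\left(m \right)} = -1 + m^{2} + 4 m$ ($L{\left(m \right)} = m^{2} + \left(4 m - 1\right) = m^{2} + \left(-1 + 4 m\right) = -1 + m^{2} + 4 m$)
$\frac{1}{L{\left(C{\left(-30 \right)} \right)} - 953034} = \frac{1}{\left(-1 + \left(\frac{1 - 30}{2 \left(-30\right)}\right)^{2} + 4 \frac{1 - 30}{2 \left(-30\right)}\right) - 953034} = \frac{1}{\left(-1 + \left(\frac{1}{2} \left(- \frac{1}{30}\right) \left(-29\right)\right)^{2} + 4 \cdot \frac{1}{2} \left(- \frac{1}{30}\right) \left(-29\right)\right) - 953034} = \frac{1}{\left(-1 + \left(\frac{29}{60}\right)^{2} + 4 \cdot \frac{29}{60}\right) - 953034} = \frac{1}{\left(-1 + \frac{841}{3600} + \frac{29}{15}\right) - 953034} = \frac{1}{\frac{4201}{3600} - 953034} = \frac{1}{- \frac{3430918199}{3600}} = - \frac{3600}{3430918199}$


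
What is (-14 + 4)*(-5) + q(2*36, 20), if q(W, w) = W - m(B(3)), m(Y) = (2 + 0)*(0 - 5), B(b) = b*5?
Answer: 132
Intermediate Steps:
B(b) = 5*b
m(Y) = -10 (m(Y) = 2*(-5) = -10)
q(W, w) = 10 + W (q(W, w) = W - 1*(-10) = W + 10 = 10 + W)
(-14 + 4)*(-5) + q(2*36, 20) = (-14 + 4)*(-5) + (10 + 2*36) = -10*(-5) + (10 + 72) = 50 + 82 = 132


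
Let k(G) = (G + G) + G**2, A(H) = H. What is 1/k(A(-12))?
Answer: 1/120 ≈ 0.0083333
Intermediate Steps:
k(G) = G**2 + 2*G (k(G) = 2*G + G**2 = G**2 + 2*G)
1/k(A(-12)) = 1/(-12*(2 - 12)) = 1/(-12*(-10)) = 1/120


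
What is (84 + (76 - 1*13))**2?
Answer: 21609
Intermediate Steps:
(84 + (76 - 1*13))**2 = (84 + (76 - 13))**2 = (84 + 63)**2 = 147**2 = 21609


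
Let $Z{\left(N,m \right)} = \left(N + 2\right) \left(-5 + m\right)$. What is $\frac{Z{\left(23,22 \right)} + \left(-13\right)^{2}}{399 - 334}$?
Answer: $\frac{594}{65} \approx 9.1385$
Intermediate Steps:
$Z{\left(N,m \right)} = \left(-5 + m\right) \left(2 + N\right)$ ($Z{\left(N,m \right)} = \left(2 + N\right) \left(-5 + m\right) = \left(-5 + m\right) \left(2 + N\right)$)
$\frac{Z{\left(23,22 \right)} + \left(-13\right)^{2}}{399 - 334} = \frac{\left(-10 - 115 + 2 \cdot 22 + 23 \cdot 22\right) + \left(-13\right)^{2}}{399 - 334} = \frac{\left(-10 - 115 + 44 + 506\right) + 169}{65} = \left(425 + 169\right) \frac{1}{65} = 594 \cdot \frac{1}{65} = \frac{594}{65}$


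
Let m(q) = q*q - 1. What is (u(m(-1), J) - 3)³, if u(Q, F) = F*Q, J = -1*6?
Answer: -27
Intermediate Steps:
J = -6
m(q) = -1 + q² (m(q) = q² - 1 = -1 + q²)
(u(m(-1), J) - 3)³ = (-6*(-1 + (-1)²) - 3)³ = (-6*(-1 + 1) - 3)³ = (-6*0 - 3)³ = (0 - 3)³ = (-3)³ = -27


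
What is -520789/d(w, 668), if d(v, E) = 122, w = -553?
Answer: -520789/122 ≈ -4268.8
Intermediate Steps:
-520789/d(w, 668) = -520789/122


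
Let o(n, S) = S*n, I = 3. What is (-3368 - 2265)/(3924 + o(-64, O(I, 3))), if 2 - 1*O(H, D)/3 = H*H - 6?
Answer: -5633/4116 ≈ -1.3686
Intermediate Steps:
O(H, D) = 24 - 3*H² (O(H, D) = 6 - 3*(H*H - 6) = 6 - 3*(H² - 6) = 6 - 3*(-6 + H²) = 6 + (18 - 3*H²) = 24 - 3*H²)
(-3368 - 2265)/(3924 + o(-64, O(I, 3))) = (-3368 - 2265)/(3924 + (24 - 3*3²)*(-64)) = -5633/(3924 + (24 - 3*9)*(-64)) = -5633/(3924 + (24 - 27)*(-64)) = -5633/(3924 - 3*(-64)) = -5633/(3924 + 192) = -5633/4116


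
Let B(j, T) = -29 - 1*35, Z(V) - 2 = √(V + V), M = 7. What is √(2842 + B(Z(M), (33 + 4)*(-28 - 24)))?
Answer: √2778 ≈ 52.707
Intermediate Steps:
Z(V) = 2 + √2*√V (Z(V) = 2 + √(V + V) = 2 + √(2*V) = 2 + √2*√V)
B(j, T) = -64 (B(j, T) = -29 - 35 = -64)
√(2842 + B(Z(M), (33 + 4)*(-28 - 24))) = √(2842 - 64) = √2778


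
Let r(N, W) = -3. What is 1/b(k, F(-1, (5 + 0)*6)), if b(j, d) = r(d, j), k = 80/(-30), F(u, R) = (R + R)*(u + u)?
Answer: -⅓ ≈ -0.33333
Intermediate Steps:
F(u, R) = 4*R*u (F(u, R) = (2*R)*(2*u) = 4*R*u)
k = -8/3 (k = 80*(-1/30) = -8/3 ≈ -2.6667)
b(j, d) = -3
1/b(k, F(-1, (5 + 0)*6)) = 1/(-3) = -⅓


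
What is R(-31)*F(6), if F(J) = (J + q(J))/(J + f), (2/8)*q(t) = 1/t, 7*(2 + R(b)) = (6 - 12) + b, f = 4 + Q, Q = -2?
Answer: -85/14 ≈ -6.0714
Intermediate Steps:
f = 2 (f = 4 - 2 = 2)
R(b) = -20/7 + b/7 (R(b) = -2 + ((6 - 12) + b)/7 = -2 + (-6 + b)/7 = -2 + (-6/7 + b/7) = -20/7 + b/7)
q(t) = 4/t (q(t) = 4*(1/t) = 4/t)
F(J) = (J + 4/J)/(2 + J) (F(J) = (J + 4/J)/(J + 2) = (J + 4/J)/(2 + J))
R(-31)*F(6) = (-20/7 + (1/7)*(-31))*((4 + 6**2)/(6*(2 + 6))) = (-20/7 - 31/7)*((1/6)*(4 + 36)/8) = -17*40/(14*8) = -51/7*5/6 = -85/14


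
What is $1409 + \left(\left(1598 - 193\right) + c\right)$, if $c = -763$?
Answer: $2051$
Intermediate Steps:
$1409 + \left(\left(1598 - 193\right) + c\right) = 1409 + \left(\left(1598 - 193\right) - 763\right) = 1409 + \left(1405 - 763\right) = 1409 + 642 = 2051$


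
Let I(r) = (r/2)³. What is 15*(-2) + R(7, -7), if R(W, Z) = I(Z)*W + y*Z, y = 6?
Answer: -2977/8 ≈ -372.13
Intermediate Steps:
I(r) = r³/8 (I(r) = (r*(½))³ = (r/2)³ = r³/8)
R(W, Z) = 6*Z + W*Z³/8 (R(W, Z) = (Z³/8)*W + 6*Z = W*Z³/8 + 6*Z = 6*Z + W*Z³/8)
15*(-2) + R(7, -7) = 15*(-2) + (⅛)*(-7)*(48 + 7*(-7)²) = -30 + (⅛)*(-7)*(48 + 7*49) = -30 + (⅛)*(-7)*(48 + 343) = -30 + (⅛)*(-7)*391 = -30 - 2737/8 = -2977/8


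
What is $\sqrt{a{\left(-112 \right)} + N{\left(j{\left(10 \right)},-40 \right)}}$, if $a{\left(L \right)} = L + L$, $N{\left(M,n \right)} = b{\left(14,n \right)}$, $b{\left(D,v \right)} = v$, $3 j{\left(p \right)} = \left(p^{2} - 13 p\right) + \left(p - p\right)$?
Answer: $2 i \sqrt{66} \approx 16.248 i$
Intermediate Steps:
$j{\left(p \right)} = - \frac{13 p}{3} + \frac{p^{2}}{3}$ ($j{\left(p \right)} = \frac{\left(p^{2} - 13 p\right) + \left(p - p\right)}{3} = \frac{\left(p^{2} - 13 p\right) + 0}{3} = \frac{p^{2} - 13 p}{3} = - \frac{13 p}{3} + \frac{p^{2}}{3}$)
$N{\left(M,n \right)} = n$
$a{\left(L \right)} = 2 L$
$\sqrt{a{\left(-112 \right)} + N{\left(j{\left(10 \right)},-40 \right)}} = \sqrt{2 \left(-112\right) - 40} = \sqrt{-224 - 40} = \sqrt{-264} = 2 i \sqrt{66}$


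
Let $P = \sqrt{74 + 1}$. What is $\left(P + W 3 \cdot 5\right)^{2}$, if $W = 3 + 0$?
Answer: $2100 + 450 \sqrt{3} \approx 2879.4$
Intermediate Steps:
$W = 3$
$P = 5 \sqrt{3}$ ($P = \sqrt{75} = 5 \sqrt{3} \approx 8.6602$)
$\left(P + W 3 \cdot 5\right)^{2} = \left(5 \sqrt{3} + 3 \cdot 3 \cdot 5\right)^{2} = \left(5 \sqrt{3} + 9 \cdot 5\right)^{2} = \left(5 \sqrt{3} + 45\right)^{2} = \left(45 + 5 \sqrt{3}\right)^{2}$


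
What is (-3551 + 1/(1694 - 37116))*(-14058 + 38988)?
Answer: -1567891614195/17711 ≈ -8.8526e+7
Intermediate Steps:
(-3551 + 1/(1694 - 37116))*(-14058 + 38988) = (-3551 + 1/(-35422))*24930 = (-3551 - 1/35422)*24930 = -125783523/35422*24930 = -1567891614195/17711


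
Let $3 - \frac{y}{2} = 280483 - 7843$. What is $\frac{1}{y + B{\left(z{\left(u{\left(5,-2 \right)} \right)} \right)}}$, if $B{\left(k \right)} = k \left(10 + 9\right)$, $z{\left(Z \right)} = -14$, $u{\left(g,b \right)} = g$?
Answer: $- \frac{1}{545540} \approx -1.833 \cdot 10^{-6}$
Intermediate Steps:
$B{\left(k \right)} = 19 k$ ($B{\left(k \right)} = k 19 = 19 k$)
$y = -545274$ ($y = 6 - 2 \left(280483 - 7843\right) = 6 - 545280 = -545274$)
$\frac{1}{y + B{\left(z{\left(u{\left(5,-2 \right)} \right)} \right)}} = \frac{1}{-545274 + 19 \left(-14\right)} = \frac{1}{-545274 - 266} = \frac{1}{-545540} = - \frac{1}{545540}$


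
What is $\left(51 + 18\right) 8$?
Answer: $552$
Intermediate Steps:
$\left(51 + 18\right) 8 = 69 \cdot 8 = 552$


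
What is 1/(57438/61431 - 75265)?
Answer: -20477/1541182259 ≈ -1.3287e-5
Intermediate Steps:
1/(57438/61431 - 75265) = 1/(57438*(1/61431) - 75265) = 1/(19146/20477 - 75265) = 1/(-1541182259/20477) = -20477/1541182259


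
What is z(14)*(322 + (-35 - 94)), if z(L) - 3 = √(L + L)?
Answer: 579 + 386*√7 ≈ 1600.3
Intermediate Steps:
z(L) = 3 + √2*√L (z(L) = 3 + √(L + L) = 3 + √(2*L) = 3 + √2*√L)
z(14)*(322 + (-35 - 94)) = (3 + √2*√14)*(322 + (-35 - 94)) = (3 + 2*√7)*(322 - 129) = (3 + 2*√7)*193 = 579 + 386*√7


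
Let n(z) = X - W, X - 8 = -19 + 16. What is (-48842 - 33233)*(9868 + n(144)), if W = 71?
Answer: -804499150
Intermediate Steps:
X = 5 (X = 8 + (-19 + 16) = 8 - 3 = 5)
n(z) = -66 (n(z) = 5 - 1*71 = 5 - 71 = -66)
(-48842 - 33233)*(9868 + n(144)) = (-48842 - 33233)*(9868 - 66) = -82075*9802 = -804499150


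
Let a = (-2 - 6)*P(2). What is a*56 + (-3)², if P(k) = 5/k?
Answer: -1111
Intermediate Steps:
a = -20 (a = (-2 - 6)*(5/2) = -40/2 = -8*5/2 = -20)
a*56 + (-3)² = -20*56 + (-3)² = -1120 + 9 = -1111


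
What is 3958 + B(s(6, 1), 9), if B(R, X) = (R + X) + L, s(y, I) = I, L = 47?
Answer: 4015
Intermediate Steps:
B(R, X) = 47 + R + X (B(R, X) = (R + X) + 47 = 47 + R + X)
3958 + B(s(6, 1), 9) = 3958 + (47 + 1 + 9) = 3958 + 57 = 4015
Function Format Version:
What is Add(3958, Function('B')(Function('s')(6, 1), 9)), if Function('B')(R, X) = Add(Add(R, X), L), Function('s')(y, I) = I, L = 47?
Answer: 4015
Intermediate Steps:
Function('B')(R, X) = Add(47, R, X) (Function('B')(R, X) = Add(Add(R, X), 47) = Add(47, R, X))
Add(3958, Function('B')(Function('s')(6, 1), 9)) = Add(3958, Add(47, 1, 9)) = Add(3958, 57) = 4015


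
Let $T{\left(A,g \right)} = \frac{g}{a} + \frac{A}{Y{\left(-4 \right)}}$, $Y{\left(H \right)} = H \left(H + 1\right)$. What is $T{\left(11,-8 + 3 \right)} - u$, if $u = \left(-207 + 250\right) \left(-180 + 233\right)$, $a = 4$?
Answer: $- \frac{6838}{3} \approx -2279.3$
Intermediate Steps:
$Y{\left(H \right)} = H \left(1 + H\right)$
$u = 2279$ ($u = 43 \cdot 53 = 2279$)
$T{\left(A,g \right)} = \frac{g}{4} + \frac{A}{12}$ ($T{\left(A,g \right)} = \frac{g}{4} + \frac{A}{\left(-4\right) \left(1 - 4\right)} = g \frac{1}{4} + \frac{A}{\left(-4\right) \left(-3\right)} = \frac{g}{4} + \frac{A}{12}$)
$T{\left(11,-8 + 3 \right)} - u = \left(\frac{-8 + 3}{4} + \frac{1}{12} \cdot 11\right) - 2279 = \left(\frac{1}{4} \left(-5\right) + \frac{11}{12}\right) - 2279 = \left(- \frac{5}{4} + \frac{11}{12}\right) - 2279 = - \frac{1}{3} - 2279 = - \frac{6838}{3}$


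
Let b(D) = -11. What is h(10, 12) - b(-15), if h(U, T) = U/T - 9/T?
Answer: 133/12 ≈ 11.083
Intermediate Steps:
h(U, T) = -9/T + U/T
h(10, 12) - b(-15) = (-9 + 10)/12 - 1*(-11) = (1/12)*1 + 11 = 1/12 + 11 = 133/12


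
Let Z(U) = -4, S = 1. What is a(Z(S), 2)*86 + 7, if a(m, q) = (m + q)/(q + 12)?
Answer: -37/7 ≈ -5.2857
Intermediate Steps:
a(m, q) = (m + q)/(12 + q)
a(Z(S), 2)*86 + 7 = ((-4 + 2)/(12 + 2))*86 + 7 = (-2/14)*86 + 7 = ((1/14)*(-2))*86 + 7 = -⅐*86 + 7 = -86/7 + 7 = -37/7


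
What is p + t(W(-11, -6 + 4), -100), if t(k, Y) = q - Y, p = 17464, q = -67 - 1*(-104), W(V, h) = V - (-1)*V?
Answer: 17601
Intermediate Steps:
W(V, h) = 2*V (W(V, h) = V + V = 2*V)
q = 37 (q = -67 + 104 = 37)
t(k, Y) = 37 - Y
p + t(W(-11, -6 + 4), -100) = 17464 + (37 - 1*(-100)) = 17464 + (37 + 100) = 17464 + 137 = 17601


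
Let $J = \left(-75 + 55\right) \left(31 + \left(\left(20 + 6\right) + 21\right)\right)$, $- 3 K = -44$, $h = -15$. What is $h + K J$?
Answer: $-22895$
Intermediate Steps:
$K = \frac{44}{3}$ ($K = \left(- \frac{1}{3}\right) \left(-44\right) = \frac{44}{3} \approx 14.667$)
$J = -1560$ ($J = - 20 \left(31 + \left(26 + 21\right)\right) = - 20 \left(31 + 47\right) = \left(-20\right) 78 = -1560$)
$h + K J = -15 + \frac{44}{3} \left(-1560\right) = -15 - 22880 = -22895$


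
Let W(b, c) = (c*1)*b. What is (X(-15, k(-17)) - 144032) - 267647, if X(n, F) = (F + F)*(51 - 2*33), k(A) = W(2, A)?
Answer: -410659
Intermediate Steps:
W(b, c) = b*c (W(b, c) = c*b = b*c)
k(A) = 2*A
X(n, F) = -30*F (X(n, F) = (2*F)*(51 - 66) = (2*F)*(-15) = -30*F)
(X(-15, k(-17)) - 144032) - 267647 = (-60*(-17) - 144032) - 267647 = (-30*(-34) - 144032) - 267647 = (1020 - 144032) - 267647 = -143012 - 267647 = -410659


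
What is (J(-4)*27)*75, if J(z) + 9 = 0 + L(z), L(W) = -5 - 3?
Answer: -34425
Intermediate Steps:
L(W) = -8
J(z) = -17 (J(z) = -9 + (0 - 8) = -9 - 8 = -17)
(J(-4)*27)*75 = -17*27*75 = -459*75 = -34425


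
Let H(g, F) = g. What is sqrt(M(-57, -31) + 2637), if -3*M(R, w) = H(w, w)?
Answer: 19*sqrt(66)/3 ≈ 51.452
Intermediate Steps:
M(R, w) = -w/3
sqrt(M(-57, -31) + 2637) = sqrt(-1/3*(-31) + 2637) = sqrt(31/3 + 2637) = sqrt(7942/3) = 19*sqrt(66)/3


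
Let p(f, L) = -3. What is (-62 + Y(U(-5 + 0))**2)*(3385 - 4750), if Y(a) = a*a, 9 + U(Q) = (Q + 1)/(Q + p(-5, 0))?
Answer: -112652085/16 ≈ -7.0408e+6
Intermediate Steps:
U(Q) = -9 + (1 + Q)/(-3 + Q) (U(Q) = -9 + (Q + 1)/(Q - 3) = -9 + (1 + Q)/(-3 + Q))
Y(a) = a**2
(-62 + Y(U(-5 + 0))**2)*(3385 - 4750) = (-62 + ((4*(7 - 2*(-5 + 0))/(-3 + (-5 + 0)))**2)**2)*(3385 - 4750) = (-62 + ((4*(7 - 2*(-5))/(-3 - 5))**2)**2)*(-1365) = (-62 + ((4*(7 + 10)/(-8))**2)**2)*(-1365) = (-62 + ((4*(-1/8)*17)**2)**2)*(-1365) = (-62 + ((-17/2)**2)**2)*(-1365) = (-62 + (289/4)**2)*(-1365) = (-62 + 83521/16)*(-1365) = (82529/16)*(-1365) = -112652085/16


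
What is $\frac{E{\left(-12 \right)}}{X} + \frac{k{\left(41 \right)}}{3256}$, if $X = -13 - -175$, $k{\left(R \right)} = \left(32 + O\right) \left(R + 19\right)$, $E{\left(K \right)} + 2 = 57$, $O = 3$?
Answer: $\frac{32455}{32967} \approx 0.98447$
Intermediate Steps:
$E{\left(K \right)} = 55$ ($E{\left(K \right)} = -2 + 57 = 55$)
$k{\left(R \right)} = 665 + 35 R$ ($k{\left(R \right)} = \left(32 + 3\right) \left(R + 19\right) = 35 \left(19 + R\right) = 665 + 35 R$)
$X = 162$ ($X = -13 + 175 = 162$)
$\frac{E{\left(-12 \right)}}{X} + \frac{k{\left(41 \right)}}{3256} = \frac{55}{162} + \frac{665 + 35 \cdot 41}{3256} = 55 \cdot \frac{1}{162} + \left(665 + 1435\right) \frac{1}{3256} = \frac{55}{162} + 2100 \cdot \frac{1}{3256} = \frac{55}{162} + \frac{525}{814} = \frac{32455}{32967}$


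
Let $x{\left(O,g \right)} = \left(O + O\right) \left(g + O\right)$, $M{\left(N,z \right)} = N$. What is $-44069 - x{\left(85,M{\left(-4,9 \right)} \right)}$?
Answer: $-57839$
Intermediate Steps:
$x{\left(O,g \right)} = 2 O \left(O + g\right)$
$-44069 - x{\left(85,M{\left(-4,9 \right)} \right)} = -44069 - 2 \cdot 85 \left(85 - 4\right) = -44069 - 2 \cdot 85 \cdot 81 = -44069 - 13770 = -57839$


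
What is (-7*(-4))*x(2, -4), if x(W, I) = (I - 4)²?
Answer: 1792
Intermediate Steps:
x(W, I) = (-4 + I)²
(-7*(-4))*x(2, -4) = (-7*(-4))*(-4 - 4)² = 28*(-8)² = 28*64 = 1792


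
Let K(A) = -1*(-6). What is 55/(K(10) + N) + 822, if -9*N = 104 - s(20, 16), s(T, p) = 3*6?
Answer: 25809/32 ≈ 806.53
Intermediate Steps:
K(A) = 6
s(T, p) = 18
N = -86/9 (N = -(104 - 1*18)/9 = -(104 - 18)/9 = -1/9*86 = -86/9 ≈ -9.5556)
55/(K(10) + N) + 822 = 55/(6 - 86/9) + 822 = 55/(-32/9) + 822 = -9/32*55 + 822 = -495/32 + 822 = 25809/32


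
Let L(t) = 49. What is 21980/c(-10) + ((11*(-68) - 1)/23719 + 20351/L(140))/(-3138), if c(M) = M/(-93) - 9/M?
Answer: 12425164466501214/569552463781 ≈ 21816.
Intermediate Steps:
c(M) = -9/M - M/93 (c(M) = M*(-1/93) - 9/M = -M/93 - 9/M = -9/M - M/93)
21980/c(-10) + ((11*(-68) - 1)/23719 + 20351/L(140))/(-3138) = 21980/(-9/(-10) - 1/93*(-10)) + ((11*(-68) - 1)/23719 + 20351/49)/(-3138) = 21980/(-9*(-⅒) + 10/93) + ((-748 - 1)*(1/23719) + 20351*(1/49))*(-1/3138) = 21980/(9/10 + 10/93) + (-749*1/23719 + 20351/49)*(-1/3138) = 21980/(937/930) + (-749/23719 + 20351/49)*(-1/3138) = 21980*(930/937) + (482668668/1162231)*(-1/3138) = 20441400/937 - 80444778/607846813 = 12425164466501214/569552463781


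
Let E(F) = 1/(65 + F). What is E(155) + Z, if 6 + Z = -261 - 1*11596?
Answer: -2609859/220 ≈ -11863.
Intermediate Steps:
Z = -11863 (Z = -6 + (-261 - 1*11596) = -6 + (-261 - 11596) = -6 - 11857 = -11863)
E(155) + Z = 1/(65 + 155) - 11863 = 1/220 - 11863 = -2609859/220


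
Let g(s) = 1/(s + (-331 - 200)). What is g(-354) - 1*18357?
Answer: -16245946/885 ≈ -18357.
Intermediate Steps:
g(s) = 1/(-531 + s) (g(s) = 1/(s - 531) = 1/(-531 + s))
g(-354) - 1*18357 = 1/(-531 - 354) - 1*18357 = 1/(-885) - 18357 = -1/885 - 18357 = -16245946/885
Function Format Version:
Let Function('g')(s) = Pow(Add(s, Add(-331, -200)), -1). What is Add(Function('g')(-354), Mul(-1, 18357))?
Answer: Rational(-16245946, 885) ≈ -18357.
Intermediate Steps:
Function('g')(s) = Pow(Add(-531, s), -1) (Function('g')(s) = Pow(Add(s, -531), -1) = Pow(Add(-531, s), -1))
Add(Function('g')(-354), Mul(-1, 18357)) = Add(Pow(Add(-531, -354), -1), Mul(-1, 18357)) = Add(Pow(-885, -1), -18357) = Add(Rational(-1, 885), -18357) = Rational(-16245946, 885)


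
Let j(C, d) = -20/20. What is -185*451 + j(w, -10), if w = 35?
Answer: -83436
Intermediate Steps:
j(C, d) = -1 (j(C, d) = -20*1/20 = -1)
-185*451 + j(w, -10) = -185*451 - 1 = -83435 - 1 = -83436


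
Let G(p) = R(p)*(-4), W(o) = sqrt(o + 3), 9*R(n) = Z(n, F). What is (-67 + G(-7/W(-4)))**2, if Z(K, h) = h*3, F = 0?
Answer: 4489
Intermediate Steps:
Z(K, h) = 3*h
R(n) = 0 (R(n) = (3*0)/9 = (1/9)*0 = 0)
W(o) = sqrt(3 + o)
G(p) = 0 (G(p) = 0*(-4) = 0)
(-67 + G(-7/W(-4)))**2 = (-67 + 0)**2 = (-67)**2 = 4489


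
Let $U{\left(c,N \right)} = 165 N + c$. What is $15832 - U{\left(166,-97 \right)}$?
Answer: $31671$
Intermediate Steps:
$U{\left(c,N \right)} = c + 165 N$
$15832 - U{\left(166,-97 \right)} = 15832 - \left(166 + 165 \left(-97\right)\right) = 15832 - \left(166 - 16005\right) = 15832 - -15839 = 15832 + 15839 = 31671$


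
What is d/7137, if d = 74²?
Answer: 5476/7137 ≈ 0.76727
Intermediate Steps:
d = 5476
d/7137 = 5476/7137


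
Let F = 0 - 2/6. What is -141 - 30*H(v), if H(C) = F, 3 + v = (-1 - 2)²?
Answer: -131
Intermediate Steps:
v = 6 (v = -3 + (-1 - 2)² = -3 + (-3)² = -3 + 9 = 6)
F = -⅓ (F = 0 - 2/6 = 0 - 2*⅙ = 0 - ⅓ = -⅓ ≈ -0.33333)
H(C) = -⅓
-141 - 30*H(v) = -141 - 30*(-⅓) = -141 + 10 = -131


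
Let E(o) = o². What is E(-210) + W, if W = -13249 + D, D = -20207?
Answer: 10644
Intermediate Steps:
W = -33456 (W = -13249 - 20207 = -33456)
E(-210) + W = (-210)² - 33456 = 44100 - 33456 = 10644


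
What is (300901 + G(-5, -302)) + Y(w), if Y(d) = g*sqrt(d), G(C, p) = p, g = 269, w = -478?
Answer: 300599 + 269*I*sqrt(478) ≈ 3.006e+5 + 5881.2*I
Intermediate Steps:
Y(d) = 269*sqrt(d)
(300901 + G(-5, -302)) + Y(w) = (300901 - 302) + 269*sqrt(-478) = 300599 + 269*(I*sqrt(478)) = 300599 + 269*I*sqrt(478)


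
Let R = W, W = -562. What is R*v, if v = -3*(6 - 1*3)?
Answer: 5058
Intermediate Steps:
R = -562
v = -9 (v = -3*(6 - 3) = -3*3 = -9)
R*v = -562*(-9) = 5058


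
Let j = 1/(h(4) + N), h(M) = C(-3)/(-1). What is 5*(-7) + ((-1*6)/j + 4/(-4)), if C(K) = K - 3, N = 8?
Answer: -120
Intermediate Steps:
C(K) = -3 + K
h(M) = 6 (h(M) = (-3 - 3)/(-1) = -6*(-1) = 6)
j = 1/14 (j = 1/(6 + 8) = 1/14 ≈ 0.071429)
5*(-7) + ((-1*6)/j + 4/(-4)) = 5*(-7) + ((-1*6)/(1/14) + 4/(-4)) = -35 + (-6*14 + 4*(-¼)) = -35 + (-84 - 1) = -35 - 85 = -120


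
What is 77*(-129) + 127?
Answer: -9806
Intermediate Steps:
77*(-129) + 127 = -9933 + 127 = -9806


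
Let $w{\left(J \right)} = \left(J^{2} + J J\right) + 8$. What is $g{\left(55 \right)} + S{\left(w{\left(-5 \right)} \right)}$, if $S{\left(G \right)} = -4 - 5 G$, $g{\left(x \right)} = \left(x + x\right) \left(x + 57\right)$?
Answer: $12026$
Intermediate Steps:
$w{\left(J \right)} = 8 + 2 J^{2}$ ($w{\left(J \right)} = \left(J^{2} + J^{2}\right) + 8 = 2 J^{2} + 8 = 8 + 2 J^{2}$)
$g{\left(x \right)} = 2 x \left(57 + x\right)$
$g{\left(55 \right)} + S{\left(w{\left(-5 \right)} \right)} = 2 \cdot 55 \left(57 + 55\right) - \left(4 + 5 \left(8 + 2 \left(-5\right)^{2}\right)\right) = 2 \cdot 55 \cdot 112 - \left(4 + 5 \left(8 + 2 \cdot 25\right)\right) = 12320 - \left(4 + 5 \left(8 + 50\right)\right) = 12320 - 294 = 12026$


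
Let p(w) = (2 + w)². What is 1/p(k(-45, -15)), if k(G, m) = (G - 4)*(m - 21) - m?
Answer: 1/3171961 ≈ 3.1526e-7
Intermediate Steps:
k(G, m) = -m + (-21 + m)*(-4 + G) (k(G, m) = (-4 + G)*(-21 + m) - m = (-21 + m)*(-4 + G) - m = -m + (-21 + m)*(-4 + G))
1/p(k(-45, -15)) = 1/((2 + (84 - 21*(-45) - 5*(-15) - 45*(-15)))²) = 1/((2 + (84 + 945 + 75 + 675))²) = 1/((2 + 1779)²) = 1/(1781²) = 1/3171961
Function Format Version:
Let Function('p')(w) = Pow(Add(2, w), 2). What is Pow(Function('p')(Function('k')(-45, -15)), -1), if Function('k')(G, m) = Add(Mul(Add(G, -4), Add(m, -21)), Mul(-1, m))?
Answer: Rational(1, 3171961) ≈ 3.1526e-7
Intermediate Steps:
Function('k')(G, m) = Add(Mul(-1, m), Mul(Add(-21, m), Add(-4, G))) (Function('k')(G, m) = Add(Mul(Add(-4, G), Add(-21, m)), Mul(-1, m)) = Add(Mul(Add(-21, m), Add(-4, G)), Mul(-1, m)) = Add(Mul(-1, m), Mul(Add(-21, m), Add(-4, G))))
Pow(Function('p')(Function('k')(-45, -15)), -1) = Pow(Pow(Add(2, Add(84, Mul(-21, -45), Mul(-5, -15), Mul(-45, -15))), 2), -1) = Pow(Pow(Add(2, Add(84, 945, 75, 675)), 2), -1) = Pow(Pow(Add(2, 1779), 2), -1) = Pow(Pow(1781, 2), -1) = Pow(3171961, -1) = Rational(1, 3171961)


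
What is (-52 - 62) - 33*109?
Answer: -3711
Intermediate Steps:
(-52 - 62) - 33*109 = -114 - 3597 = -3711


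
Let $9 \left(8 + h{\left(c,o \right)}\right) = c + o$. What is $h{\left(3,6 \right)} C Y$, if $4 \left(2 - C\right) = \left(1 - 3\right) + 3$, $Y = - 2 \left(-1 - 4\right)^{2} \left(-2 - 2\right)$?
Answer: $-2450$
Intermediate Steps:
$h{\left(c,o \right)} = -8 + \frac{c}{9} + \frac{o}{9}$ ($h{\left(c,o \right)} = -8 + \frac{c + o}{9} = -8 + \left(\frac{c}{9} + \frac{o}{9}\right) = -8 + \frac{c}{9} + \frac{o}{9}$)
$Y = 200$ ($Y = - 2 \left(-5\right)^{2} \left(-4\right) = \left(-2\right) 25 \left(-4\right) = \left(-50\right) \left(-4\right) = 200$)
$C = \frac{7}{4}$ ($C = 2 - \frac{\left(1 - 3\right) + 3}{4} = 2 - \frac{-2 + 3}{4} = 2 - \frac{1}{4} = \frac{7}{4} \approx 1.75$)
$h{\left(3,6 \right)} C Y = \left(-8 + \frac{1}{9} \cdot 3 + \frac{1}{9} \cdot 6\right) \frac{7}{4} \cdot 200 = \left(-8 + \frac{1}{3} + \frac{2}{3}\right) \frac{7}{4} \cdot 200 = \left(-7\right) \frac{7}{4} \cdot 200 = \left(- \frac{49}{4}\right) 200 = -2450$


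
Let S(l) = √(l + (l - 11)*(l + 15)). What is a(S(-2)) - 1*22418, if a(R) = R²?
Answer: -22589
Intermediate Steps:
S(l) = √(l + (-11 + l)*(15 + l))
a(S(-2)) - 1*22418 = (√(-165 + (-2)² + 5*(-2)))² - 1*22418 = (√(-165 + 4 - 10))² - 22418 = (√(-171))² - 22418 = (3*I*√19)² - 22418 = -171 - 22418 = -22589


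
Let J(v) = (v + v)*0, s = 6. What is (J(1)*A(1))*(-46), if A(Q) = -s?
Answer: 0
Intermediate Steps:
J(v) = 0 (J(v) = (2*v)*0 = 0)
A(Q) = -6 (A(Q) = -1*6 = -6)
(J(1)*A(1))*(-46) = (0*(-6))*(-46) = 0*(-46) = 0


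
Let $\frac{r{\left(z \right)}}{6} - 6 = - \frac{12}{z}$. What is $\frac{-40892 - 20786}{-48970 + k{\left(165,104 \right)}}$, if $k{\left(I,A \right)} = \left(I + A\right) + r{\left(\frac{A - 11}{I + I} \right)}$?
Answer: $\frac{1912018}{1516535} \approx 1.2608$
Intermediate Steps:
$r{\left(z \right)} = 36 - \frac{72}{z}$ ($r{\left(z \right)} = 36 + 6 \left(- \frac{12}{z}\right) = 36 - \frac{72}{z}$)
$k{\left(I,A \right)} = 36 + A + I - \frac{144 I}{-11 + A}$ ($k{\left(I,A \right)} = \left(I + A\right) + \left(36 - \frac{72}{\left(A - 11\right) \frac{1}{I + I}}\right) = \left(A + I\right) + \left(36 - \frac{72}{\left(-11 + A\right) \frac{1}{2 I}}\right) = \left(A + I\right) + \left(36 - \frac{72}{\frac{1}{2} \frac{1}{I} \left(-11 + A\right)}\right) = \left(A + I\right) - \left(-36 + 72 \frac{2 I}{-11 + A}\right) = \left(A + I\right) - \left(-36 + \frac{144 I}{-11 + A}\right) = 36 + A + I - \frac{144 I}{-11 + A}$)
$\frac{-40892 - 20786}{-48970 + k{\left(165,104 \right)}} = \frac{-40892 - 20786}{-48970 + \frac{\left(-144\right) 165 + \left(-11 + 104\right) \left(36 + 104 + 165\right)}{-11 + 104}} = - \frac{61678}{-48970 + \frac{-23760 + 93 \cdot 305}{93}} = - \frac{61678}{-48970 + \frac{-23760 + 28365}{93}} = - \frac{61678}{-48970 + \frac{1}{93} \cdot 4605} = - \frac{61678}{-48970 + \frac{1535}{31}} = - \frac{61678}{- \frac{1516535}{31}} = \left(-61678\right) \left(- \frac{31}{1516535}\right) = \frac{1912018}{1516535}$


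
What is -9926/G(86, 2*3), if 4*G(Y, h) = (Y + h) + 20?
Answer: -709/2 ≈ -354.50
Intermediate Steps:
G(Y, h) = 5 + Y/4 + h/4 (G(Y, h) = ((Y + h) + 20)/4 = (20 + Y + h)/4 = 5 + Y/4 + h/4)
-9926/G(86, 2*3) = -9926/(5 + (¼)*86 + (2*3)/4) = -9926/(5 + 43/2 + (¼)*6) = -9926/(5 + 43/2 + 3/2) = -9926/28 = -9926*1/28 = -709/2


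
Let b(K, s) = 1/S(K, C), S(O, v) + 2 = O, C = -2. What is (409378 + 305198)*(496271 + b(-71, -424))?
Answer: 25887503550432/73 ≈ 3.5462e+11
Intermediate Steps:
S(O, v) = -2 + O
b(K, s) = 1/(-2 + K)
(409378 + 305198)*(496271 + b(-71, -424)) = (409378 + 305198)*(496271 + 1/(-2 - 71)) = 714576*(496271 + 1/(-73)) = 714576*(496271 - 1/73) = 714576*(36227782/73) = 25887503550432/73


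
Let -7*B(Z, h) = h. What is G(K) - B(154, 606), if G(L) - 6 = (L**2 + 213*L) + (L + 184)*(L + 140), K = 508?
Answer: 5703436/7 ≈ 8.1478e+5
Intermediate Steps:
B(Z, h) = -h/7
G(L) = 6 + L**2 + 213*L + (140 + L)*(184 + L) (G(L) = 6 + ((L**2 + 213*L) + (L + 184)*(L + 140)) = 6 + ((L**2 + 213*L) + (184 + L)*(140 + L)) = 6 + ((L**2 + 213*L) + (140 + L)*(184 + L)) = 6 + (L**2 + 213*L + (140 + L)*(184 + L)) = 6 + L**2 + 213*L + (140 + L)*(184 + L))
G(K) - B(154, 606) = (25766 + 2*508**2 + 537*508) - (-1)*606/7 = (25766 + 2*258064 + 272796) - 1*(-606/7) = (25766 + 516128 + 272796) + 606/7 = 814690 + 606/7 = 5703436/7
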